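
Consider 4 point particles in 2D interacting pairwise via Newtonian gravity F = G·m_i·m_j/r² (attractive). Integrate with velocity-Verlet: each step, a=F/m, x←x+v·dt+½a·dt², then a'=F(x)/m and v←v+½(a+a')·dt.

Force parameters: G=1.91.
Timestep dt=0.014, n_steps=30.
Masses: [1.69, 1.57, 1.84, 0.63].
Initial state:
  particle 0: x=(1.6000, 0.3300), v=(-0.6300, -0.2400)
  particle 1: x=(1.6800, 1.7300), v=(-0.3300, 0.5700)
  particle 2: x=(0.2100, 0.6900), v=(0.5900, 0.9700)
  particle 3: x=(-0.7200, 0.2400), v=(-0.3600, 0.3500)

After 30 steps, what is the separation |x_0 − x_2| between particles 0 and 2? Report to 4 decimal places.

step 0: x0=(1.6000, 0.3300) x1=(1.6800, 1.7300) x2=(0.2100, 0.6900) x3=(-0.7200, 0.2400)
step 1: x0=(1.5910, 0.3268) x1=(1.6753, 1.7378) x2=(0.2184, 0.7035) x3=(-0.7247, 0.2451)
step 2: x0=(1.5817, 0.3240) x1=(1.6703, 1.7450) x2=(0.2270, 0.7170) x3=(-0.7286, 0.2504)
step 3: x0=(1.5719, 0.3216) x1=(1.6652, 1.7519) x2=(0.2359, 0.7304) x3=(-0.7318, 0.2561)
step 4: x0=(1.5619, 0.3196) x1=(1.6598, 1.7583) x2=(0.2451, 0.7438) x3=(-0.7342, 0.2621)
step 5: x0=(1.5514, 0.3180) x1=(1.6541, 1.7642) x2=(0.2546, 0.7570) x3=(-0.7360, 0.2684)
step 6: x0=(1.5406, 0.3168) x1=(1.6483, 1.7697) x2=(0.2644, 0.7702) x3=(-0.7371, 0.2750)
step 7: x0=(1.5294, 0.3159) x1=(1.6422, 1.7747) x2=(0.2745, 0.7833) x3=(-0.7375, 0.2819)
step 8: x0=(1.5179, 0.3155) x1=(1.6358, 1.7793) x2=(0.2850, 0.7963) x3=(-0.7372, 0.2890)
step 9: x0=(1.5059, 0.3155) x1=(1.6292, 1.7834) x2=(0.2958, 0.8092) x3=(-0.7363, 0.2964)
step 10: x0=(1.4935, 0.3159) x1=(1.6224, 1.7871) x2=(0.3069, 0.8221) x3=(-0.7347, 0.3041)
step 11: x0=(1.4808, 0.3168) x1=(1.6153, 1.7903) x2=(0.3184, 0.8348) x3=(-0.7325, 0.3121)
step 12: x0=(1.4676, 0.3181) x1=(1.6079, 1.7931) x2=(0.3303, 0.8474) x3=(-0.7296, 0.3203)
step 13: x0=(1.4540, 0.3198) x1=(1.6002, 1.7953) x2=(0.3427, 0.8600) x3=(-0.7261, 0.3288)
step 14: x0=(1.4399, 0.3220) x1=(1.5923, 1.7972) x2=(0.3554, 0.8724) x3=(-0.7220, 0.3376)
step 15: x0=(1.4255, 0.3247) x1=(1.5841, 1.7985) x2=(0.3685, 0.8847) x3=(-0.7172, 0.3466)
step 16: x0=(1.4106, 0.3278) x1=(1.5756, 1.7994) x2=(0.3821, 0.8968) x3=(-0.7118, 0.3558)
step 17: x0=(1.3952, 0.3315) x1=(1.5668, 1.7997) x2=(0.3962, 0.9089) x3=(-0.7058, 0.3653)
step 18: x0=(1.3793, 0.3357) x1=(1.5577, 1.7996) x2=(0.4108, 0.9208) x3=(-0.6992, 0.3750)
step 19: x0=(1.3630, 0.3405) x1=(1.5482, 1.7990) x2=(0.4258, 0.9325) x3=(-0.6919, 0.3850)
step 20: x0=(1.3462, 0.3458) x1=(1.5384, 1.7978) x2=(0.4415, 0.9441) x3=(-0.6840, 0.3952)
step 21: x0=(1.3288, 0.3517) x1=(1.5283, 1.7961) x2=(0.4576, 0.9555) x3=(-0.6755, 0.4057)
step 22: x0=(1.3110, 0.3583) x1=(1.5178, 1.7939) x2=(0.4743, 0.9667) x3=(-0.6664, 0.4163)
step 23: x0=(1.2926, 0.3655) x1=(1.5069, 1.7911) x2=(0.4917, 0.9777) x3=(-0.6567, 0.4272)
step 24: x0=(1.2736, 0.3734) x1=(1.4956, 1.7877) x2=(0.5096, 0.9885) x3=(-0.6463, 0.4384)
step 25: x0=(1.2541, 0.3820) x1=(1.4839, 1.7838) x2=(0.5283, 0.9991) x3=(-0.6353, 0.4497)
step 26: x0=(1.2340, 0.3914) x1=(1.4718, 1.7792) x2=(0.5476, 1.0093) x3=(-0.6237, 0.4613)
step 27: x0=(1.2132, 0.4016) x1=(1.4593, 1.7740) x2=(0.5677, 1.0193) x3=(-0.6114, 0.4731)
step 28: x0=(1.1918, 0.4128) x1=(1.4462, 1.7681) x2=(0.5885, 1.0290) x3=(-0.5985, 0.4851)
step 29: x0=(1.1698, 0.4249) x1=(1.4327, 1.7616) x2=(0.6102, 1.0382) x3=(-0.5849, 0.4974)
step 30: x0=(1.1470, 0.4381) x1=(1.4186, 1.7542) x2=(0.6327, 1.0471) x3=(-0.5707, 0.5098)

0.7971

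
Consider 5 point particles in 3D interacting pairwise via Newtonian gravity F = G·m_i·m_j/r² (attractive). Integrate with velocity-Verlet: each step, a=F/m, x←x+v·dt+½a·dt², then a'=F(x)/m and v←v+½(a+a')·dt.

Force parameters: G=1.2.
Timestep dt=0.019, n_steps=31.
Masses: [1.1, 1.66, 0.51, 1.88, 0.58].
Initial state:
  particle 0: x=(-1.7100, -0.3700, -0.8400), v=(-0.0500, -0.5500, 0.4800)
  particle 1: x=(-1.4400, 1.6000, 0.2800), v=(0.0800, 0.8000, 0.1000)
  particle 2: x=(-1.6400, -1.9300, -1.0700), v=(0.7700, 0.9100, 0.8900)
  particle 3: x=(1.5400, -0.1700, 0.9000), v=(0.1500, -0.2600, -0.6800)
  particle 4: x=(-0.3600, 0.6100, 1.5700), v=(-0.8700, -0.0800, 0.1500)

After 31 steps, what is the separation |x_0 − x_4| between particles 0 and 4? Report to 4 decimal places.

2.5571

step 0: x0=(-1.7100, -0.3700, -0.8400) x1=(-1.4400, 1.6000, 0.2800) x2=(-1.6400, -1.9300, -1.0700) x3=(1.5400, -0.1700, 0.9000) x4=(-0.3600, 0.6100, 1.5700)
step 1: x0=(-1.7109, -0.3804, -0.8308) x1=(-1.4384, 1.6151, 0.2819) x2=(-1.6254, -1.9126, -1.0531) x3=(1.5428, -0.1749, 0.8871) x4=(-0.3765, 0.6085, 1.5727)
step 2: x0=(-1.7117, -0.3908, -0.8215) x1=(-1.4368, 1.6301, 0.2838) x2=(-1.6107, -1.8949, -1.0360) x3=(1.5454, -0.1798, 0.8741) x4=(-0.3930, 0.6070, 1.5752)
step 3: x0=(-1.7125, -0.4012, -0.8122) x1=(-1.4351, 1.6449, 0.2857) x2=(-1.5960, -1.8769, -1.0189) x3=(1.5479, -0.1846, 0.8612) x4=(-0.4095, 0.6055, 1.5775)
step 4: x0=(-1.7131, -0.4115, -0.8027) x1=(-1.4333, 1.6595, 0.2876) x2=(-1.5812, -1.8586, -1.0017) x3=(1.5503, -0.1894, 0.8482) x4=(-0.4260, 0.6040, 1.5795)
step 5: x0=(-1.7136, -0.4218, -0.7931) x1=(-1.4314, 1.6740, 0.2896) x2=(-1.5664, -1.8401, -0.9844) x3=(1.5526, -0.1942, 0.8352) x4=(-0.4424, 0.6025, 1.5813)
step 6: x0=(-1.7141, -0.4321, -0.7834) x1=(-1.4295, 1.6883, 0.2915) x2=(-1.5516, -1.8212, -0.9671) x3=(1.5547, -0.1989, 0.8222) x4=(-0.4589, 0.6011, 1.5829)
step 7: x0=(-1.7145, -0.4423, -0.7737) x1=(-1.4274, 1.7025, 0.2935) x2=(-1.5368, -1.8020, -0.9496) x3=(1.5566, -0.2036, 0.8092) x4=(-0.4753, 0.5996, 1.5842)
step 8: x0=(-1.7147, -0.4526, -0.7638) x1=(-1.4253, 1.7165, 0.2954) x2=(-1.5220, -1.7825, -0.9321) x3=(1.5585, -0.2082, 0.7961) x4=(-0.4918, 0.5982, 1.5853)
step 9: x0=(-1.7149, -0.4628, -0.7539) x1=(-1.4232, 1.7303, 0.2974) x2=(-1.5071, -1.7626, -0.9145) x3=(1.5602, -0.2129, 0.7831) x4=(-0.5082, 0.5968, 1.5861)
step 10: x0=(-1.7149, -0.4730, -0.7438) x1=(-1.4209, 1.7440, 0.2994) x2=(-1.4923, -1.7424, -0.8968) x3=(1.5618, -0.2174, 0.7700) x4=(-0.5246, 0.5955, 1.5867)
step 11: x0=(-1.7149, -0.4833, -0.7337) x1=(-1.4186, 1.7575, 0.3014) x2=(-1.4774, -1.7218, -0.8790) x3=(1.5632, -0.2220, 0.7570) x4=(-0.5410, 0.5941, 1.5871)
step 12: x0=(-1.7147, -0.4935, -0.7235) x1=(-1.4162, 1.7709, 0.3034) x2=(-1.4626, -1.7008, -0.8611) x3=(1.5646, -0.2265, 0.7439) x4=(-0.5574, 0.5929, 1.5873)
step 13: x0=(-1.7145, -0.5038, -0.7132) x1=(-1.4137, 1.7841, 0.3055) x2=(-1.4477, -1.6795, -0.8431) x3=(1.5658, -0.2309, 0.7308) x4=(-0.5738, 0.5916, 1.5872)
step 14: x0=(-1.7141, -0.5141, -0.7028) x1=(-1.4112, 1.7972, 0.3075) x2=(-1.4329, -1.6577, -0.8250) x3=(1.5668, -0.2353, 0.7176) x4=(-0.5902, 0.5904, 1.5868)
step 15: x0=(-1.7136, -0.5244, -0.6924) x1=(-1.4086, 1.8101, 0.3096) x2=(-1.4181, -1.6356, -0.8069) x3=(1.5678, -0.2397, 0.7045) x4=(-0.6065, 0.5892, 1.5862)
step 16: x0=(-1.7129, -0.5348, -0.6818) x1=(-1.4059, 1.8228, 0.3117) x2=(-1.4033, -1.6130, -0.7886) x3=(1.5686, -0.2441, 0.6914) x4=(-0.6229, 0.5880, 1.5854)
step 17: x0=(-1.7121, -0.5452, -0.6712) x1=(-1.4031, 1.8354, 0.3138) x2=(-1.3886, -1.5899, -0.7702) x3=(1.5693, -0.2484, 0.6782) x4=(-0.6393, 0.5869, 1.5844)
step 18: x0=(-1.7112, -0.5557, -0.6605) x1=(-1.4003, 1.8478, 0.3159) x2=(-1.3739, -1.5664, -0.7518) x3=(1.5698, -0.2527, 0.6650) x4=(-0.6556, 0.5858, 1.5831)
step 19: x0=(-1.7102, -0.5663, -0.6498) x1=(-1.3974, 1.8600, 0.3180) x2=(-1.3593, -1.5424, -0.7332) x3=(1.5702, -0.2570, 0.6518) x4=(-0.6720, 0.5848, 1.5816)
step 20: x0=(-1.7090, -0.5769, -0.6389) x1=(-1.3945, 1.8721, 0.3202) x2=(-1.3448, -1.5179, -0.7146) x3=(1.5705, -0.2612, 0.6387) x4=(-0.6883, 0.5838, 1.5798)
step 21: x0=(-1.7076, -0.5876, -0.6280) x1=(-1.3915, 1.8841, 0.3223) x2=(-1.3304, -1.4929, -0.6959) x3=(1.5707, -0.2654, 0.6254) x4=(-0.7047, 0.5829, 1.5778)
step 22: x0=(-1.7061, -0.5984, -0.6171) x1=(-1.3884, 1.8958, 0.3245) x2=(-1.3161, -1.4673, -0.6770) x3=(1.5708, -0.2695, 0.6122) x4=(-0.7210, 0.5820, 1.5756)
step 23: x0=(-1.7043, -0.6093, -0.6060) x1=(-1.3853, 1.9074, 0.3268) x2=(-1.3020, -1.4411, -0.6581) x3=(1.5707, -0.2736, 0.5990) x4=(-0.7373, 0.5812, 1.5731)
step 24: x0=(-1.7024, -0.6203, -0.5949) x1=(-1.3821, 1.9189, 0.3290) x2=(-1.2880, -1.4143, -0.6391) x3=(1.5705, -0.2777, 0.5858) x4=(-0.7536, 0.5804, 1.5704)
step 25: x0=(-1.7002, -0.6315, -0.5837) x1=(-1.3788, 1.9302, 0.3312) x2=(-1.2743, -1.3869, -0.6200) x3=(1.5701, -0.2818, 0.5725) x4=(-0.7699, 0.5796, 1.5674)
step 26: x0=(-1.6979, -0.6428, -0.5724) x1=(-1.3755, 1.9413, 0.3335) x2=(-1.2608, -1.3589, -0.6007) x3=(1.5697, -0.2858, 0.5592) x4=(-0.7862, 0.5789, 1.5642)
step 27: x0=(-1.6952, -0.6542, -0.5611) x1=(-1.3721, 1.9523, 0.3358) x2=(-1.2476, -1.3302, -0.5815) x3=(1.5691, -0.2898, 0.5460) x4=(-0.8025, 0.5783, 1.5608)
step 28: x0=(-1.6923, -0.6659, -0.5497) x1=(-1.3686, 1.9631, 0.3381) x2=(-1.2347, -1.3007, -0.5621) x3=(1.5684, -0.2938, 0.5327) x4=(-0.8188, 0.5777, 1.5571)
step 29: x0=(-1.6891, -0.6777, -0.5382) x1=(-1.3651, 1.9738, 0.3405) x2=(-1.2222, -1.2706, -0.5426) x3=(1.5675, -0.2977, 0.5194) x4=(-0.8351, 0.5772, 1.5532)
step 30: x0=(-1.6856, -0.6897, -0.5266) x1=(-1.3615, 1.9843, 0.3428) x2=(-1.2101, -1.2396, -0.5231) x3=(1.5666, -0.3016, 0.5061) x4=(-0.8513, 0.5767, 1.5491)
step 31: x0=(-1.6817, -0.7019, -0.5150) x1=(-1.3579, 1.9946, 0.3452) x2=(-1.1985, -1.2079, -0.5035) x3=(1.5655, -0.3055, 0.4928) x4=(-0.8675, 0.5763, 1.5447)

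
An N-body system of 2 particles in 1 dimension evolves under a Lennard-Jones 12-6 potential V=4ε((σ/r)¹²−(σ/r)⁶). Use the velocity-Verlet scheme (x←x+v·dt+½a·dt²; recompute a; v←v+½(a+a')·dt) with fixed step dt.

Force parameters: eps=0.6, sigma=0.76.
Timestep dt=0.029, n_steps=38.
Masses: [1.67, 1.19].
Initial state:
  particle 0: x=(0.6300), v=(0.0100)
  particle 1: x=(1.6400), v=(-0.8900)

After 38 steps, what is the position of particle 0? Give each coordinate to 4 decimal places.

step 0: x0=(0.6300) x1=(1.6400)
step 1: x0=(0.6307) x1=(1.6136)
step 2: x0=(0.6323) x1=(1.5859)
step 3: x0=(0.6349) x1=(1.5570)
step 4: x0=(0.6383) x1=(1.5267)
step 5: x0=(0.6425) x1=(1.4954)
step 6: x0=(0.6467) x1=(1.4642)
step 7: x0=(0.6492) x1=(1.4353)
step 8: x0=(0.6469) x1=(1.4131)
step 9: x0=(0.6365) x1=(1.4023)
step 10: x0=(0.6178) x1=(1.4031)
step 11: x0=(0.5942) x1=(1.4107)
step 12: x0=(0.5690) x1=(1.4208)
step 13: x0=(0.5436) x1=(1.4310)
step 14: x0=(0.5190) x1=(1.4401)
step 15: x0=(0.4953) x1=(1.4480)
step 16: x0=(0.4725) x1=(1.4546)
step 17: x0=(0.4506) x1=(1.4599)
step 18: x0=(0.4296) x1=(1.4640)
step 19: x0=(0.4093) x1=(1.4671)
step 20: x0=(0.3897) x1=(1.4692)
step 21: x0=(0.3707) x1=(1.4704)
step 22: x0=(0.3523) x1=(1.4708)
step 23: x0=(0.3344) x1=(1.4706)
step 24: x0=(0.3170) x1=(1.4696)
step 25: x0=(0.3000) x1=(1.4681)
step 26: x0=(0.2834) x1=(1.4660)
step 27: x0=(0.2671) x1=(1.4633)
step 28: x0=(0.2513) x1=(1.4602)
step 29: x0=(0.2357) x1=(1.4567)
step 30: x0=(0.2204) x1=(1.4527)
step 31: x0=(0.2055) x1=(1.4483)
step 32: x0=(0.1908) x1=(1.4435)
step 33: x0=(0.1763) x1=(1.4384)
step 34: x0=(0.1621) x1=(1.4329)
step 35: x0=(0.1482) x1=(1.4270)
step 36: x0=(0.1345) x1=(1.4209)
step 37: x0=(0.1210) x1=(1.4144)
step 38: x0=(0.1077) x1=(1.4077)

(0.1077)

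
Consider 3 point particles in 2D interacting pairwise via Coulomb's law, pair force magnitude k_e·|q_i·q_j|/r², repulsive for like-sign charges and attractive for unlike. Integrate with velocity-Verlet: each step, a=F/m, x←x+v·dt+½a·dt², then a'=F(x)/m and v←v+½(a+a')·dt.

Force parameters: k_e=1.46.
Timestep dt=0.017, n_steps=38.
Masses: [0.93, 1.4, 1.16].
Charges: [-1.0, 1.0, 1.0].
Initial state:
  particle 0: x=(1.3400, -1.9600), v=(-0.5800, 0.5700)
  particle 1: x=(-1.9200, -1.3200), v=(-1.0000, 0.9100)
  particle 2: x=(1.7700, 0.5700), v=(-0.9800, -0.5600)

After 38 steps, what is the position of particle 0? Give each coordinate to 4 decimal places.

step 0: x0=(1.3400, -1.9600) x1=(-1.9200, -1.3200) x2=(1.7700, 0.5700)
step 1: x0=(1.3301, -1.9503) x1=(-1.9370, -1.3045) x2=(1.7533, 0.5605)
step 2: x0=(1.3202, -1.9405) x1=(-1.9540, -1.2891) x2=(1.7367, 0.5509)
step 3: x0=(1.3103, -1.9306) x1=(-1.9710, -1.2736) x2=(1.7201, 0.5412)
step 4: x0=(1.3003, -1.9206) x1=(-1.9879, -1.2582) x2=(1.7034, 0.5316)
step 5: x0=(1.2903, -1.9106) x1=(-2.0049, -1.2428) x2=(1.6868, 0.5218)
step 6: x0=(1.2803, -1.9005) x1=(-2.0218, -1.2274) x2=(1.6702, 0.5120)
step 7: x0=(1.2703, -1.8902) x1=(-2.0387, -1.2120) x2=(1.6536, 0.5022)
step 8: x0=(1.2602, -1.8800) x1=(-2.0557, -1.1967) x2=(1.6370, 0.4923)
step 9: x0=(1.2501, -1.8696) x1=(-2.0726, -1.1813) x2=(1.6205, 0.4824)
step 10: x0=(1.2400, -1.8591) x1=(-2.0895, -1.1660) x2=(1.6039, 0.4724)
step 11: x0=(1.2299, -1.8486) x1=(-2.1064, -1.1506) x2=(1.5873, 0.4624)
step 12: x0=(1.2197, -1.8379) x1=(-2.1233, -1.1353) x2=(1.5708, 0.4522)
step 13: x0=(1.2095, -1.8272) x1=(-2.1401, -1.1200) x2=(1.5543, 0.4421)
step 14: x0=(1.1993, -1.8164) x1=(-2.1570, -1.1047) x2=(1.5377, 0.4319)
step 15: x0=(1.1890, -1.8054) x1=(-2.1739, -1.0894) x2=(1.5212, 0.4216)
step 16: x0=(1.1788, -1.7944) x1=(-2.1907, -1.0741) x2=(1.5047, 0.4112)
step 17: x0=(1.1685, -1.7833) x1=(-2.2076, -1.0589) x2=(1.4882, 0.4008)
step 18: x0=(1.1581, -1.7721) x1=(-2.2244, -1.0436) x2=(1.4717, 0.3904)
step 19: x0=(1.1478, -1.7608) x1=(-2.2413, -1.0284) x2=(1.4553, 0.3798)
step 20: x0=(1.1374, -1.7493) x1=(-2.2581, -1.0132) x2=(1.4388, 0.3692)
step 21: x0=(1.1270, -1.7378) x1=(-2.2749, -0.9980) x2=(1.4224, 0.3585)
step 22: x0=(1.1166, -1.7262) x1=(-2.2917, -0.9828) x2=(1.4059, 0.3478)
step 23: x0=(1.1062, -1.7144) x1=(-2.3086, -0.9676) x2=(1.3895, 0.3370)
step 24: x0=(1.0958, -1.7026) x1=(-2.3254, -0.9524) x2=(1.3731, 0.3260)
step 25: x0=(1.0853, -1.6906) x1=(-2.3422, -0.9373) x2=(1.3567, 0.3151)
step 26: x0=(1.0748, -1.6785) x1=(-2.3590, -0.9221) x2=(1.3403, 0.3040)
step 27: x0=(1.0643, -1.6663) x1=(-2.3757, -0.9070) x2=(1.3239, 0.2929)
step 28: x0=(1.0537, -1.6539) x1=(-2.3925, -0.8918) x2=(1.3075, 0.2816)
step 29: x0=(1.0432, -1.6415) x1=(-2.4093, -0.8767) x2=(1.2911, 0.2703)
step 30: x0=(1.0326, -1.6289) x1=(-2.4261, -0.8616) x2=(1.2748, 0.2589)
step 31: x0=(1.0220, -1.6162) x1=(-2.4429, -0.8465) x2=(1.2584, 0.2474)
step 32: x0=(1.0114, -1.6033) x1=(-2.4596, -0.8315) x2=(1.2421, 0.2358)
step 33: x0=(1.0007, -1.5903) x1=(-2.4764, -0.8164) x2=(1.2258, 0.2241)
step 34: x0=(0.9901, -1.5772) x1=(-2.4932, -0.8013) x2=(1.2095, 0.2123)
step 35: x0=(0.9794, -1.5639) x1=(-2.5099, -0.7863) x2=(1.1932, 0.2004)
step 36: x0=(0.9687, -1.5504) x1=(-2.5267, -0.7712) x2=(1.1769, 0.1884)
step 37: x0=(0.9580, -1.5369) x1=(-2.5434, -0.7562) x2=(1.1606, 0.1763)
step 38: x0=(0.9473, -1.5231) x1=(-2.5602, -0.7412) x2=(1.1443, 0.1641)

(0.9473, -1.5231)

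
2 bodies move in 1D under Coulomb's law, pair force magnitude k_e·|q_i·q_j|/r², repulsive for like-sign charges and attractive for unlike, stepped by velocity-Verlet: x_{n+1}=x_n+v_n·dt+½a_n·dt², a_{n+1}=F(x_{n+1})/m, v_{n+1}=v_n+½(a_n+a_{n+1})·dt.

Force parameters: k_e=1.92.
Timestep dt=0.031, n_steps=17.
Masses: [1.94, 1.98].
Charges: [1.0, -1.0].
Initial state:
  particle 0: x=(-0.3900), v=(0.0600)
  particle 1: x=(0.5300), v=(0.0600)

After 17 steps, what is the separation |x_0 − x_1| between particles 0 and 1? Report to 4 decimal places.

0.5466

step 0: x0=(-0.3900) x1=(0.5300)
step 1: x0=(-0.3876) x1=(0.5313)
step 2: x0=(-0.3840) x1=(0.5315)
step 3: x0=(-0.3793) x1=(0.5306)
step 4: x0=(-0.3735) x1=(0.5286)
step 5: x0=(-0.3665) x1=(0.5254)
step 6: x0=(-0.3583) x1=(0.5211)
step 7: x0=(-0.3489) x1=(0.5155)
step 8: x0=(-0.3382) x1=(0.5087)
step 9: x0=(-0.3262) x1=(0.5006)
step 10: x0=(-0.3128) x1=(0.4911)
step 11: x0=(-0.2979) x1=(0.4802)
step 12: x0=(-0.2814) x1=(0.4678)
step 13: x0=(-0.2633) x1=(0.4537)
step 14: x0=(-0.2433) x1=(0.4378)
step 15: x0=(-0.2212) x1=(0.4198)
step 16: x0=(-0.1968) x1=(0.3996)
step 17: x0=(-0.1698) x1=(0.3768)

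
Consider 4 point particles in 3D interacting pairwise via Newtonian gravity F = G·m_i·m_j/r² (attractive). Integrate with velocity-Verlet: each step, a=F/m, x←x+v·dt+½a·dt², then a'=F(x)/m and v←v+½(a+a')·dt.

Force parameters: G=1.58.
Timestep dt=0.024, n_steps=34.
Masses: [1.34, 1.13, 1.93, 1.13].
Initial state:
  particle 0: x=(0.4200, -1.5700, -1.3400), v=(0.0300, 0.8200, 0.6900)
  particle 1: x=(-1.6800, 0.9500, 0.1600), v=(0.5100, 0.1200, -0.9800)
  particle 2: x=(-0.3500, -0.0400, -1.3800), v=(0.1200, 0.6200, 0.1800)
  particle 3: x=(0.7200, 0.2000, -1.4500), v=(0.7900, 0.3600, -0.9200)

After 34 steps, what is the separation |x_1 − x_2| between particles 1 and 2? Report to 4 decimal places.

1.3545

step 0: x0=(0.4200, -1.5700, -1.3400) x1=(-1.6800, 0.9500, 0.1600) x2=(-0.3500, -0.0400, -1.3800) x3=(0.7200, 0.2000, -1.4500)
step 1: x0=(0.4206, -1.5499, -1.3234) x1=(-1.6676, 0.9528, 0.1363) x2=(-0.3467, -0.0252, -1.3756) x3=(0.7382, 0.2083, -1.4720)
step 2: x0=(0.4209, -1.5288, -1.3069) x1=(-1.6548, 0.9553, 0.1123) x2=(-0.3425, -0.0104, -1.3712) x3=(0.7548, 0.2160, -1.4938)
step 3: x0=(0.4210, -1.5069, -1.2904) x1=(-1.6417, 0.9575, 0.0879) x2=(-0.3374, 0.0042, -1.3667) x3=(0.7699, 0.2230, -1.5153)
step 4: x0=(0.4208, -1.4840, -1.2739) x1=(-1.6282, 0.9595, 0.0632) x2=(-0.3315, 0.0186, -1.3621) x3=(0.7836, 0.2295, -1.5365)
step 5: x0=(0.4203, -1.4602, -1.2574) x1=(-1.6143, 0.9612, 0.0381) x2=(-0.3248, 0.0329, -1.3575) x3=(0.7957, 0.2353, -1.5574)
step 6: x0=(0.4196, -1.4354, -1.2411) x1=(-1.6000, 0.9627, 0.0127) x2=(-0.3173, 0.0471, -1.3528) x3=(0.8065, 0.2406, -1.5780)
step 7: x0=(0.4186, -1.4097, -1.2248) x1=(-1.5853, 0.9638, -0.0131) x2=(-0.3090, 0.0611, -1.3481) x3=(0.8157, 0.2453, -1.5982)
step 8: x0=(0.4174, -1.3831, -1.2085) x1=(-1.5702, 0.9647, -0.0393) x2=(-0.3000, 0.0750, -1.3433) x3=(0.8236, 0.2494, -1.6179)
step 9: x0=(0.4159, -1.3554, -1.1924) x1=(-1.5546, 0.9653, -0.0659) x2=(-0.2901, 0.0886, -1.3386) x3=(0.8300, 0.2530, -1.6372)
step 10: x0=(0.4141, -1.3268, -1.1764) x1=(-1.5386, 0.9656, -0.0928) x2=(-0.2796, 0.1020, -1.3338) x3=(0.8350, 0.2561, -1.6560)
step 11: x0=(0.4120, -1.2971, -1.1606) x1=(-1.5222, 0.9655, -0.1201) x2=(-0.2682, 0.1153, -1.3290) x3=(0.8386, 0.2586, -1.6742)
step 12: x0=(0.4097, -1.2664, -1.1448) x1=(-1.5052, 0.9652, -0.1478) x2=(-0.2561, 0.1283, -1.3242) x3=(0.8408, 0.2606, -1.6919)
step 13: x0=(0.4071, -1.2346, -1.1293) x1=(-1.4878, 0.9645, -0.1760) x2=(-0.2433, 0.1410, -1.3194) x3=(0.8415, 0.2621, -1.7090)
step 14: x0=(0.4042, -1.2018, -1.1139) x1=(-1.4699, 0.9635, -0.2045) x2=(-0.2297, 0.1535, -1.3147) x3=(0.8408, 0.2631, -1.7254)
step 15: x0=(0.4010, -1.1678, -1.0988) x1=(-1.4514, 0.9621, -0.2335) x2=(-0.2154, 0.1658, -1.3099) x3=(0.8386, 0.2636, -1.7411)
step 16: x0=(0.3975, -1.1327, -1.0839) x1=(-1.4324, 0.9603, -0.2628) x2=(-0.2003, 0.1777, -1.3052) x3=(0.8350, 0.2636, -1.7560)
step 17: x0=(0.3937, -1.0964, -1.0692) x1=(-1.4128, 0.9582, -0.2926) x2=(-0.1845, 0.1893, -1.3005) x3=(0.8299, 0.2632, -1.7701)
step 18: x0=(0.3895, -1.0589, -1.0548) x1=(-1.3926, 0.9557, -0.3229) x2=(-0.1679, 0.2006, -1.2959) x3=(0.8233, 0.2622, -1.7834)
step 19: x0=(0.3851, -1.0202, -1.0408) x1=(-1.3718, 0.9528, -0.3536) x2=(-0.1506, 0.2115, -1.2914) x3=(0.8151, 0.2609, -1.7957)
step 20: x0=(0.3803, -0.9801, -1.0270) x1=(-1.3504, 0.9494, -0.3847) x2=(-0.1325, 0.2220, -1.2870) x3=(0.8054, 0.2590, -1.8070)
step 21: x0=(0.3752, -0.9387, -1.0137) x1=(-1.3282, 0.9457, -0.4163) x2=(-0.1136, 0.2321, -1.2826) x3=(0.7941, 0.2567, -1.8172)
step 22: x0=(0.3697, -0.8959, -1.0008) x1=(-1.3054, 0.9415, -0.4483) x2=(-0.0939, 0.2417, -1.2784) x3=(0.7811, 0.2540, -1.8263)
step 23: x0=(0.3638, -0.8516, -0.9884) x1=(-1.2818, 0.9368, -0.4808) x2=(-0.0734, 0.2508, -1.2743) x3=(0.7665, 0.2509, -1.8341)
step 24: x0=(0.3575, -0.8057, -0.9765) x1=(-1.2575, 0.9317, -0.5137) x2=(-0.0521, 0.2593, -1.2704) x3=(0.7502, 0.2473, -1.8405)
step 25: x0=(0.3508, -0.7582, -0.9652) x1=(-1.2323, 0.9260, -0.5472) x2=(-0.0299, 0.2672, -1.2667) x3=(0.7320, 0.2434, -1.8454)
step 26: x0=(0.3436, -0.7089, -0.9545) x1=(-1.2063, 0.9199, -0.5811) x2=(-0.0069, 0.2744, -1.2633) x3=(0.7121, 0.2391, -1.8487)
step 27: x0=(0.3360, -0.6578, -0.9446) x1=(-1.1794, 0.9132, -0.6154) x2=(0.0171, 0.2808, -1.2600) x3=(0.6902, 0.2345, -1.8501)
step 28: x0=(0.3280, -0.6046, -0.9356) x1=(-1.1515, 0.9059, -0.6503) x2=(0.0420, 0.2863, -1.2571) x3=(0.6664, 0.2296, -1.8495)
step 29: x0=(0.3194, -0.5493, -0.9276) x1=(-1.1226, 0.8980, -0.6856) x2=(0.0679, 0.2908, -1.2546) x3=(0.6404, 0.2244, -1.8466)
step 30: x0=(0.3102, -0.4915, -0.9207) x1=(-1.0927, 0.8896, -0.7214) x2=(0.0948, 0.2942, -1.2524) x3=(0.6124, 0.2189, -1.8413)
step 31: x0=(0.3006, -0.4312, -0.9153) x1=(-1.0617, 0.8805, -0.7576) x2=(0.1227, 0.2962, -1.2507) x3=(0.5821, 0.2134, -1.8330)
step 32: x0=(0.2903, -0.3679, -0.9114) x1=(-1.0295, 0.8707, -0.7943) x2=(0.1518, 0.2965, -1.2495) x3=(0.5494, 0.2077, -1.8214)
step 33: x0=(0.2794, -0.3013, -0.9096) x1=(-0.9960, 0.8602, -0.8315) x2=(0.1820, 0.2950, -1.2489) x3=(0.5143, 0.2021, -1.8060)
step 34: x0=(0.2680, -0.2308, -0.9104) x1=(-0.9613, 0.8489, -0.8691) x2=(0.2132, 0.2912, -1.2489) x3=(0.4766, 0.1966, -1.7860)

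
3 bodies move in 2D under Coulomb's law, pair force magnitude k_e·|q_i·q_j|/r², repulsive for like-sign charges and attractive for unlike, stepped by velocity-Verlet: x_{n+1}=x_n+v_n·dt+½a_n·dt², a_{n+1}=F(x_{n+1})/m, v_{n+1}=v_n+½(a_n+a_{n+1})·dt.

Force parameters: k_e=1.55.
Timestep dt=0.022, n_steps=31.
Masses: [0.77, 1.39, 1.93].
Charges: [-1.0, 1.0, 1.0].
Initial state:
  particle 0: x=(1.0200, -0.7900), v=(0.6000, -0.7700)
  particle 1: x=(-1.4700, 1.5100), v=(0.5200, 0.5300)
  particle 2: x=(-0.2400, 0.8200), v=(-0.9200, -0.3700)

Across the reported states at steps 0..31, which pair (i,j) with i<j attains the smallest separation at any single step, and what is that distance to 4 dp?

step 0: x0=(1.0200, -0.7900) x1=(-1.4700, 1.5100) x2=(-0.2400, 0.8200)
step 1: x0=(1.0331, -0.8068) x1=(-1.4587, 1.5217) x2=(-0.2601, 0.8118)
step 2: x0=(1.0460, -0.8234) x1=(-1.4475, 1.5335) x2=(-0.2800, 0.8034)
step 3: x0=(1.0587, -0.8398) x1=(-1.4366, 1.5455) x2=(-0.2997, 0.7948)
step 4: x0=(1.0712, -0.8559) x1=(-1.4259, 1.5575) x2=(-0.3191, 0.7860)
step 5: x0=(1.0835, -0.8718) x1=(-1.4154, 1.5697) x2=(-0.3383, 0.7771)
step 6: x0=(1.0956, -0.8875) x1=(-1.4051, 1.5821) x2=(-0.3573, 0.7680)
step 7: x0=(1.1075, -0.9030) x1=(-1.3950, 1.5946) x2=(-0.3761, 0.7586)
step 8: x0=(1.1193, -0.9183) x1=(-1.3851, 1.6073) x2=(-0.3946, 0.7491)
step 9: x0=(1.1308, -0.9334) x1=(-1.3755, 1.6201) x2=(-0.4129, 0.7394)
step 10: x0=(1.1422, -0.9483) x1=(-1.3660, 1.6332) x2=(-0.4310, 0.7294)
step 11: x0=(1.1534, -0.9630) x1=(-1.3567, 1.6464) x2=(-0.4489, 0.7193)
step 12: x0=(1.1644, -0.9776) x1=(-1.3477, 1.6598) x2=(-0.4665, 0.7089)
step 13: x0=(1.1752, -0.9919) x1=(-1.3388, 1.6735) x2=(-0.4840, 0.6983)
step 14: x0=(1.1859, -1.0061) x1=(-1.3301, 1.6873) x2=(-0.5012, 0.6875)
step 15: x0=(1.1964, -1.0201) x1=(-1.3216, 1.7014) x2=(-0.5183, 0.6765)
step 16: x0=(1.2068, -1.0340) x1=(-1.3133, 1.7157) x2=(-0.5351, 0.6652)
step 17: x0=(1.2169, -1.0476) x1=(-1.3051, 1.7302) x2=(-0.5518, 0.6537)
step 18: x0=(1.2269, -1.0611) x1=(-1.2971, 1.7449) x2=(-0.5683, 0.6420)
step 19: x0=(1.2368, -1.0745) x1=(-1.2892, 1.7599) x2=(-0.5847, 0.6300)
step 20: x0=(1.2465, -1.0877) x1=(-1.2814, 1.7751) x2=(-0.6009, 0.6178)
step 21: x0=(1.2560, -1.1007) x1=(-1.2738, 1.7905) x2=(-0.6169, 0.6054)
step 22: x0=(1.2654, -1.1136) x1=(-1.2663, 1.8062) x2=(-0.6328, 0.5928)
step 23: x0=(1.2746, -1.1263) x1=(-1.2589, 1.8221) x2=(-0.6485, 0.5799)
step 24: x0=(1.2837, -1.1389) x1=(-1.2516, 1.8382) x2=(-0.6641, 0.5668)
step 25: x0=(1.2926, -1.1513) x1=(-1.2444, 1.8545) x2=(-0.6796, 0.5535)
step 26: x0=(1.3014, -1.1636) x1=(-1.2373, 1.8711) x2=(-0.6949, 0.5400)
step 27: x0=(1.3100, -1.1758) x1=(-1.2303, 1.8879) x2=(-0.7102, 0.5263)
step 28: x0=(1.3185, -1.1878) x1=(-1.2233, 1.9048) x2=(-0.7253, 0.5123)
step 29: x0=(1.3268, -1.1997) x1=(-1.2164, 1.9220) x2=(-0.7403, 0.4982)
step 30: x0=(1.3350, -1.2115) x1=(-1.2095, 1.9394) x2=(-0.7553, 0.4839)
step 31: x0=(1.3430, -1.2231) x1=(-1.2027, 1.9570) x2=(-0.7701, 0.4693)

pair (1,2), distance 1.2964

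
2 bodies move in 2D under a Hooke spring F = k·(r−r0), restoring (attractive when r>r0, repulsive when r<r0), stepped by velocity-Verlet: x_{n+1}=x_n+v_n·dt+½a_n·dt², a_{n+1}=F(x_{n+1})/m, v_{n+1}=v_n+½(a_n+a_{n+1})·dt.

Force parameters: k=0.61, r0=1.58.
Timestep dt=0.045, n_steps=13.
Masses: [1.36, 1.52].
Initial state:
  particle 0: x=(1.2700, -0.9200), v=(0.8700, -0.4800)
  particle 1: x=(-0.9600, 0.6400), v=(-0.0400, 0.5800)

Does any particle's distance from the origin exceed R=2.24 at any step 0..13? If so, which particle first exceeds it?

no

step 0: x0=(1.2700, -0.9200) x1=(-0.9600, 0.6400)
step 1: x0=(1.3087, -0.9413) x1=(-0.9614, 0.6658)
step 2: x0=(1.3466, -0.9620) x1=(-0.9620, 0.6911)
step 3: x0=(1.3835, -0.9820) x1=(-0.9618, 0.7158)
step 4: x0=(1.4194, -1.0013) x1=(-0.9608, 0.7398)
step 5: x0=(1.4543, -1.0199) x1=(-0.9588, 0.7632)
step 6: x0=(1.4882, -1.0377) x1=(-0.9559, 0.7859)
step 7: x0=(1.5211, -1.0547) x1=(-0.9520, 0.8079)
step 8: x0=(1.5528, -1.0708) x1=(-0.9472, 0.8292)
step 9: x0=(1.5834, -1.0862) x1=(-0.9413, 0.8496)
step 10: x0=(1.6128, -1.1006) x1=(-0.9344, 0.8693)
step 11: x0=(1.6411, -1.1141) x1=(-0.9265, 0.8882)
step 12: x0=(1.6682, -1.1267) x1=(-0.9175, 0.9062)
step 13: x0=(1.6940, -1.1383) x1=(-0.9074, 0.9234)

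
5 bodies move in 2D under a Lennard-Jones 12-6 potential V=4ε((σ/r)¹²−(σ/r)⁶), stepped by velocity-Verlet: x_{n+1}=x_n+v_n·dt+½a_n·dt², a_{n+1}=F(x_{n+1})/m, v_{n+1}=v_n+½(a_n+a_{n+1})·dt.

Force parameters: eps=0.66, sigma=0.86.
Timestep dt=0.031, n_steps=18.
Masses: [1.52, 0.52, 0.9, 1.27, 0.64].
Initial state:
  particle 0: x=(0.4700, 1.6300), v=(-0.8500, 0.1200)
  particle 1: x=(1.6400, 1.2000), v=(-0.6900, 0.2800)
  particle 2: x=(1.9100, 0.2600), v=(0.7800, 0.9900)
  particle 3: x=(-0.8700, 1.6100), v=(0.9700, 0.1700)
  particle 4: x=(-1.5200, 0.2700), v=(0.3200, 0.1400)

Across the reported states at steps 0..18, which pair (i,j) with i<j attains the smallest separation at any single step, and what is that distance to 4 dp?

step 0: x0=(0.4700, 1.6300) x1=(1.6400, 1.2000) x2=(1.9100, 0.2600) x3=(-0.8700, 1.6100) x4=(-1.5200, 0.2700)
step 1: x0=(0.4438, 1.6336) x1=(1.6178, 1.2085) x2=(1.9341, 0.2910) x3=(-0.8397, 1.6151) x4=(-1.5100, 0.2746)
step 2: x0=(0.4176, 1.6369) x1=(1.5939, 1.2173) x2=(1.9580, 0.3223) x3=(-0.8089, 1.6201) x4=(-1.4996, 0.2797)
step 3: x0=(0.3913, 1.6400) x1=(1.5681, 1.2266) x2=(1.9819, 0.3537) x3=(-0.7772, 1.6248) x4=(-1.4891, 0.2852)
step 4: x0=(0.3648, 1.6428) x1=(1.5405, 1.2366) x2=(2.0057, 0.3851) x3=(-0.7446, 1.6293) x4=(-1.4783, 0.2912)
step 5: x0=(0.3378, 1.6453) x1=(1.5112, 1.2468) x2=(2.0294, 0.4168) x3=(-0.7107, 1.6336) x4=(-1.4672, 0.2976)
step 6: x0=(0.3103, 1.6476) x1=(1.4804, 1.2567) x2=(2.0527, 0.4490) x3=(-0.6755, 1.6377) x4=(-1.4559, 0.3044)
step 7: x0=(0.2830, 1.6496) x1=(1.4486, 1.2659) x2=(2.0754, 0.4821) x3=(-0.6398, 1.6416) x4=(-1.4443, 0.3117)
step 8: x0=(0.2586, 1.6514) x1=(1.4163, 1.2739) x2=(2.0972, 0.5163) x3=(-0.6068, 1.6454) x4=(-1.4325, 0.3193)
step 9: x0=(0.2452, 1.6530) x1=(1.3836, 1.2805) x2=(2.1178, 0.5518) x3=(-0.5863, 1.6488) x4=(-1.4204, 0.3272)
step 10: x0=(0.2540, 1.6545) x1=(1.3508, 1.2855) x2=(2.1371, 0.5885) x3=(-0.5913, 1.6520) x4=(-1.4081, 0.3356)
step 11: x0=(0.2797, 1.6556) x1=(1.3177, 1.2893) x2=(2.1550, 0.6266) x3=(-0.6156, 1.6549) x4=(-1.3955, 0.3443)
step 12: x0=(0.3115, 1.6564) x1=(1.2840, 1.2921) x2=(2.1712, 0.6659) x3=(-0.6459, 1.6576) x4=(-1.3826, 0.3535)
step 13: x0=(0.3445, 1.6567) x1=(1.2499, 1.2941) x2=(2.1858, 0.7063) x3=(-0.6767, 1.6600) x4=(-1.3694, 0.3631)
step 14: x0=(0.3769, 1.6569) x1=(1.2178, 1.2947) x2=(2.1988, 0.7477) x3=(-0.7064, 1.6622) x4=(-1.3559, 0.3733)
step 15: x0=(0.4055, 1.6583) x1=(1.1958, 1.2906) x2=(2.2102, 0.7901) x3=(-0.7348, 1.6641) x4=(-1.3420, 0.3842)
step 16: x0=(0.4250, 1.6633) x1=(1.2002, 1.2740) x2=(2.2199, 0.8333) x3=(-0.7620, 1.6656) x4=(-1.3278, 0.3957)
step 17: x0=(0.4349, 1.6728) x1=(1.2332, 1.2433) x2=(2.2279, 0.8772) x3=(-0.7884, 1.6667) x4=(-1.3132, 0.4081)
step 18: x0=(0.4407, 1.6840) x1=(1.2788, 1.2062) x2=(2.2340, 0.9218) x3=(-0.8141, 1.6673) x4=(-1.2981, 0.4214)

pair (0,3), distance 0.8315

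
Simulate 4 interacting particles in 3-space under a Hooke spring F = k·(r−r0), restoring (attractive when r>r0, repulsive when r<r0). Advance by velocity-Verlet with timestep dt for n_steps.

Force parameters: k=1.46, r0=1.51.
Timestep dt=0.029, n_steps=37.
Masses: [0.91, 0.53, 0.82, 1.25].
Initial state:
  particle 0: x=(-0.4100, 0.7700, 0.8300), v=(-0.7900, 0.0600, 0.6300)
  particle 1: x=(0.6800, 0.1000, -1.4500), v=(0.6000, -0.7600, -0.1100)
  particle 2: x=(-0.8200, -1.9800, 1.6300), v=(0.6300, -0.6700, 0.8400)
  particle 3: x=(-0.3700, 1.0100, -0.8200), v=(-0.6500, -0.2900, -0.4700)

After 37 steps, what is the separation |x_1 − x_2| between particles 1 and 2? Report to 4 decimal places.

2.0934

step 0: x0=(-0.4100, 0.7700, 0.8300) x1=(0.6800, 0.1000, -1.4500) x2=(-0.8200, -1.9800, 1.6300) x3=(-0.3700, 1.0100, -0.8200)
step 1: x0=(-0.4327, 0.7707, 0.8478) x1=(0.6958, 0.0768, -1.4498) x2=(-0.8007, -1.9961, 1.6515) x3=(-0.3890, 1.0007, -0.8328)
step 2: x0=(-0.4550, 0.7692, 0.8645) x1=(0.7082, 0.0513, -1.4429) x2=(-0.7793, -2.0055, 1.6673) x3=(-0.4082, 0.9895, -0.8440)
step 3: x0=(-0.4769, 0.7655, 0.8801) x1=(0.7172, 0.0237, -1.4290) x2=(-0.7560, -2.0083, 1.6772) x3=(-0.4276, 0.9764, -0.8534)
step 4: x0=(-0.4981, 0.7597, 0.8945) x1=(0.7226, -0.0059, -1.4082) x2=(-0.7308, -2.0044, 1.6814) x3=(-0.4471, 0.9615, -0.8612)
step 5: x0=(-0.5188, 0.7516, 0.9077) x1=(0.7246, -0.0375, -1.3806) x2=(-0.7038, -1.9939, 1.6798) x3=(-0.4667, 0.9447, -0.8671)
step 6: x0=(-0.5389, 0.7414, 0.9196) x1=(0.7231, -0.0709, -1.3461) x2=(-0.6752, -1.9771, 1.6725) x3=(-0.4865, 0.9260, -0.8713)
step 7: x0=(-0.5582, 0.7290, 0.9302) x1=(0.7181, -0.1059, -1.3050) x2=(-0.6450, -1.9539, 1.6596) x3=(-0.5062, 0.9055, -0.8738)
step 8: x0=(-0.5769, 0.7144, 0.9396) x1=(0.7096, -0.1425, -1.2575) x2=(-0.6134, -1.9247, 1.6413) x3=(-0.5259, 0.8831, -0.8744)
step 9: x0=(-0.5948, 0.6979, 0.9477) x1=(0.6978, -0.1804, -1.2037) x2=(-0.5806, -1.8896, 1.6177) x3=(-0.5456, 0.8590, -0.8734)
step 10: x0=(-0.6119, 0.6793, 0.9545) x1=(0.6828, -0.2195, -1.1439) x2=(-0.5466, -1.8490, 1.5890) x3=(-0.5652, 0.8332, -0.8705)
step 11: x0=(-0.6283, 0.6588, 0.9600) x1=(0.6647, -0.2596, -1.0784) x2=(-0.5117, -1.8030, 1.5555) x3=(-0.5847, 0.8057, -0.8660)
step 12: x0=(-0.6438, 0.6365, 0.9642) x1=(0.6436, -0.3005, -1.0077) x2=(-0.4759, -1.7520, 1.5174) x3=(-0.6040, 0.7766, -0.8598)
step 13: x0=(-0.6585, 0.6125, 0.9673) x1=(0.6196, -0.3420, -0.9321) x2=(-0.4395, -1.6964, 1.4751) x3=(-0.6232, 0.7460, -0.8520)
step 14: x0=(-0.6725, 0.5869, 0.9691) x1=(0.5931, -0.3841, -0.8520) x2=(-0.4026, -1.6366, 1.4287) x3=(-0.6422, 0.7140, -0.8426)
step 15: x0=(-0.6856, 0.5598, 0.9699) x1=(0.5642, -0.4263, -0.7679) x2=(-0.3654, -1.5728, 1.3788) x3=(-0.6610, 0.6806, -0.8318)
step 16: x0=(-0.6981, 0.5313, 0.9695) x1=(0.5331, -0.4687, -0.6803) x2=(-0.3279, -1.5056, 1.3255) x3=(-0.6795, 0.6459, -0.8194)
step 17: x0=(-0.7098, 0.5017, 0.9682) x1=(0.5000, -0.5109, -0.5897) x2=(-0.2904, -1.4352, 1.2694) x3=(-0.6977, 0.6100, -0.8058)
step 18: x0=(-0.7208, 0.4709, 0.9659) x1=(0.4652, -0.5529, -0.4966) x2=(-0.2529, -1.3623, 1.2108) x3=(-0.7156, 0.5731, -0.7908)
step 19: x0=(-0.7313, 0.4393, 0.9628) x1=(0.4289, -0.5943, -0.4015) x2=(-0.2157, -1.2871, 1.1500) x3=(-0.7332, 0.5351, -0.7747)
step 20: x0=(-0.7412, 0.4069, 0.9589) x1=(0.3914, -0.6352, -0.3051) x2=(-0.1787, -1.2101, 1.0875) x3=(-0.7505, 0.4963, -0.7575)
step 21: x0=(-0.7507, 0.3740, 0.9544) x1=(0.3529, -0.6753, -0.2078) x2=(-0.1422, -1.1317, 1.0237) x3=(-0.7675, 0.4566, -0.7393)
step 22: x0=(-0.7597, 0.3406, 0.9493) x1=(0.3138, -0.7146, -0.1103) x2=(-0.1061, -1.0523, 0.9591) x3=(-0.7841, 0.4163, -0.7202)
step 23: x0=(-0.7685, 0.3069, 0.9437) x1=(0.2741, -0.7529, -0.0132) x2=(-0.0706, -0.9722, 0.8939) x3=(-0.8003, 0.3752, -0.7002)
step 24: x0=(-0.7772, 0.2731, 0.9377) x1=(0.2342, -0.7904, 0.0830) x2=(-0.0356, -0.8916, 0.8287) x3=(-0.8162, 0.3337, -0.6796)
step 25: x0=(-0.7858, 0.2392, 0.9315) x1=(0.1944, -0.8270, 0.1776) x2=(-0.0013, -0.8109, 0.7639) x3=(-0.8318, 0.2916, -0.6584)
step 26: x0=(-0.7944, 0.2055, 0.9251) x1=(0.1547, -0.8631, 0.2702) x2=(0.0326, -0.7300, 0.6998) x3=(-0.8470, 0.2492, -0.6366)
step 27: x0=(-0.8032, 0.1720, 0.9186) x1=(0.1152, -0.8995, 0.3603) x2=(0.0659, -0.6486, 0.6367) x3=(-0.8619, 0.2064, -0.6144)
step 28: x0=(-0.8123, 0.1387, 0.9122) x1=(0.0757, -0.9373, 0.4482) x2=(0.0992, -0.5661, 0.5744) x3=(-0.8766, 0.1634, -0.5919)
step 29: x0=(-0.8217, 0.1057, 0.9060) x1=(0.0358, -0.9772, 0.5348) x2=(0.1327, -0.4823, 0.5124) x3=(-0.8910, 0.1201, -0.5691)
step 30: x0=(-0.8315, 0.0729, 0.9000) x1=(-0.0048, -1.0191, 0.6211) x2=(0.1669, -0.3971, 0.4500) x3=(-0.9052, 0.0765, -0.5461)
step 31: x0=(-0.8418, 0.0405, 0.8942) x1=(-0.0461, -1.0625, 0.7073) x2=(0.2017, -0.3110, 0.3871) x3=(-0.9192, 0.0328, -0.5229)
step 32: x0=(-0.8525, 0.0083, 0.8888) x1=(-0.0881, -1.1071, 0.7935) x2=(0.2372, -0.2241, 0.3237) x3=(-0.9331, -0.0111, -0.4996)
step 33: x0=(-0.8636, -0.0236, 0.8837) x1=(-0.1305, -1.1523, 0.8796) x2=(0.2734, -0.1367, 0.2598) x3=(-0.9468, -0.0552, -0.4762)
step 34: x0=(-0.8751, -0.0553, 0.8789) x1=(-0.1734, -1.1978, 0.9653) x2=(0.3100, -0.0491, 0.1957) x3=(-0.9605, -0.0996, -0.4526)
step 35: x0=(-0.8869, -0.0868, 0.8744) x1=(-0.2165, -1.2431, 1.0502) x2=(0.3470, 0.0386, 0.1315) x3=(-0.9741, -0.1442, -0.4290)
step 36: x0=(-0.8988, -0.1181, 0.8703) x1=(-0.2598, -1.2878, 1.1343) x2=(0.3841, 0.1262, 0.0674) x3=(-0.9875, -0.1891, -0.4053)
step 37: x0=(-0.9108, -0.1493, 0.8664) x1=(-0.3030, -1.3315, 1.2169) x2=(0.4210, 0.2133, 0.0037) x3=(-1.0009, -0.2343, -0.3814)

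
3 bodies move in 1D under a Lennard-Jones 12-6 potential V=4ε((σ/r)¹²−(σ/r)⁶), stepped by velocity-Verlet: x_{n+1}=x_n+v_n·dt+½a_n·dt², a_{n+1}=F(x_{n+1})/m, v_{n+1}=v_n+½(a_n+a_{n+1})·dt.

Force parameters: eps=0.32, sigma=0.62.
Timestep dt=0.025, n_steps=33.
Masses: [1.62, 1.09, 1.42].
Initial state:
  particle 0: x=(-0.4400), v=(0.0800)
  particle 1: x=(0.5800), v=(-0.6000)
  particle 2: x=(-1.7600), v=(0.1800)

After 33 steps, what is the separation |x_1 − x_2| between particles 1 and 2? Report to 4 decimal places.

1.9456

step 0: x0=(-0.4400) x1=(0.5800) x2=(-1.7600)
step 1: x0=(-0.4379) x1=(0.5649) x2=(-1.7555)
step 2: x0=(-0.4358) x1=(0.5496) x2=(-1.7509)
step 3: x0=(-0.4335) x1=(0.5340) x2=(-1.7464)
step 4: x0=(-0.4310) x1=(0.5182) x2=(-1.7418)
step 5: x0=(-0.4283) x1=(0.5021) x2=(-1.7371)
step 6: x0=(-0.4255) x1=(0.4856) x2=(-1.7325)
step 7: x0=(-0.4224) x1=(0.4687) x2=(-1.7278)
step 8: x0=(-0.4190) x1=(0.4514) x2=(-1.7231)
step 9: x0=(-0.4154) x1=(0.4336) x2=(-1.7183)
step 10: x0=(-0.4113) x1=(0.4153) x2=(-1.7136)
step 11: x0=(-0.4070) x1=(0.3963) x2=(-1.7088)
step 12: x0=(-0.4021) x1=(0.3767) x2=(-1.7039)
step 13: x0=(-0.3969) x1=(0.3564) x2=(-1.6991)
step 14: x0=(-0.3912) x1=(0.3354) x2=(-1.6942)
step 15: x0=(-0.3851) x1=(0.3138) x2=(-1.6892)
step 16: x0=(-0.3791) x1=(0.2922) x2=(-1.6843)
step 17: x0=(-0.3737) x1=(0.2715) x2=(-1.6793)
step 18: x0=(-0.3704) x1=(0.2539) x2=(-1.6743)
step 19: x0=(-0.3714) x1=(0.2426) x2=(-1.6692)
step 20: x0=(-0.3781) x1=(0.2397) x2=(-1.6641)
step 21: x0=(-0.3899) x1=(0.2445) x2=(-1.6590)
step 22: x0=(-0.4048) x1=(0.2537) x2=(-1.6538)
step 23: x0=(-0.4209) x1=(0.2648) x2=(-1.6486)
step 24: x0=(-0.4373) x1=(0.2762) x2=(-1.6434)
step 25: x0=(-0.4536) x1=(0.2872) x2=(-1.6381)
step 26: x0=(-0.4694) x1=(0.2976) x2=(-1.6328)
step 27: x0=(-0.4848) x1=(0.3073) x2=(-1.6273)
step 28: x0=(-0.4998) x1=(0.3162) x2=(-1.6218)
step 29: x0=(-0.5144) x1=(0.3246) x2=(-1.6163)
step 30: x0=(-0.5288) x1=(0.3323) x2=(-1.6106)
step 31: x0=(-0.5428) x1=(0.3396) x2=(-1.6048)
step 32: x0=(-0.5567) x1=(0.3464) x2=(-1.5989)
step 33: x0=(-0.5704) x1=(0.3527) x2=(-1.5929)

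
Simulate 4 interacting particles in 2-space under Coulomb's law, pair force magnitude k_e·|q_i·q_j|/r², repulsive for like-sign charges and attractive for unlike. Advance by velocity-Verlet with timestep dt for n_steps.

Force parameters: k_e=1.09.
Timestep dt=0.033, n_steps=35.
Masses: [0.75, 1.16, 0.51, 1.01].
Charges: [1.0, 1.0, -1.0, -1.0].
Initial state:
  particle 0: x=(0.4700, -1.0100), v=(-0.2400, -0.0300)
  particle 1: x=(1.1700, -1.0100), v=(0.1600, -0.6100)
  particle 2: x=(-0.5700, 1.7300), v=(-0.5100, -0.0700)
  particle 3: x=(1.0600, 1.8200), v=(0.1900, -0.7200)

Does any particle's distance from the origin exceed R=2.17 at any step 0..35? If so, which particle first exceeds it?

yes, particle 1

step 0: x0=(0.4700, -1.0100) x1=(1.1700, -1.0100) x2=(-0.5700, 1.7300) x3=(1.0600, 1.8200)
step 1: x0=(0.4605, -1.0108) x1=(1.1763, -1.0300) x2=(-0.5872, 1.7274) x3=(1.0665, 1.7961)
step 2: x0=(0.4478, -1.0112) x1=(1.1845, -1.0499) x2=(-0.6050, 1.7244) x3=(1.0734, 1.7720)
step 3: x0=(0.4322, -1.0110) x1=(1.1946, -1.0697) x2=(-0.6234, 1.7209) x3=(1.0806, 1.7475)
step 4: x0=(0.4139, -1.0103) x1=(1.2063, -1.0893) x2=(-0.6424, 1.7170) x3=(1.0883, 1.7228)
step 5: x0=(0.3931, -1.0090) x1=(1.2196, -1.1090) x2=(-0.6619, 1.7127) x3=(1.0963, 1.6978)
step 6: x0=(0.3700, -1.0070) x1=(1.2343, -1.1286) x2=(-0.6820, 1.7079) x3=(1.1047, 1.6725)
step 7: x0=(0.3448, -1.0044) x1=(1.2503, -1.1482) x2=(-0.7026, 1.7027) x3=(1.1134, 1.6469)
step 8: x0=(0.3178, -1.0011) x1=(1.2674, -1.1678) x2=(-0.7238, 1.6972) x3=(1.1224, 1.6210)
step 9: x0=(0.2891, -0.9971) x1=(1.2856, -1.1874) x2=(-0.7453, 1.6912) x3=(1.1317, 1.5947)
step 10: x0=(0.2589, -0.9924) x1=(1.3047, -1.2070) x2=(-0.7674, 1.6849) x3=(1.1413, 1.5682)
step 11: x0=(0.2273, -0.9871) x1=(1.3246, -1.2265) x2=(-0.7898, 1.6781) x3=(1.1512, 1.5413)
step 12: x0=(0.1945, -0.9812) x1=(1.3452, -1.2461) x2=(-0.8127, 1.6711) x3=(1.1614, 1.5141)
step 13: x0=(0.1606, -0.9746) x1=(1.3665, -1.2656) x2=(-0.8360, 1.6636) x3=(1.1718, 1.4866)
step 14: x0=(0.1257, -0.9673) x1=(1.3884, -1.2850) x2=(-0.8596, 1.6558) x3=(1.1824, 1.4587)
step 15: x0=(0.0899, -0.9595) x1=(1.4108, -1.3044) x2=(-0.8835, 1.6476) x3=(1.1933, 1.4305)
step 16: x0=(0.0533, -0.9510) x1=(1.4337, -1.3238) x2=(-0.9078, 1.6391) x3=(1.2044, 1.4020)
step 17: x0=(0.0160, -0.9419) x1=(1.4571, -1.3431) x2=(-0.9324, 1.6302) x3=(1.2156, 1.3731)
step 18: x0=(-0.0219, -0.9322) x1=(1.4808, -1.3623) x2=(-0.9573, 1.6210) x3=(1.2271, 1.3439)
step 19: x0=(-0.0604, -0.9220) x1=(1.5048, -1.3815) x2=(-0.9824, 1.6114) x3=(1.2387, 1.3143)
step 20: x0=(-0.0995, -0.9111) x1=(1.5292, -1.4005) x2=(-1.0078, 1.6014) x3=(1.2505, 1.2844)
step 21: x0=(-0.1390, -0.8997) x1=(1.5538, -1.4195) x2=(-1.0334, 1.5911) x3=(1.2624, 1.2542)
step 22: x0=(-0.1789, -0.8877) x1=(1.5788, -1.4384) x2=(-1.0593, 1.5804) x3=(1.2745, 1.2236)
step 23: x0=(-0.2193, -0.8752) x1=(1.6039, -1.4572) x2=(-1.0853, 1.5694) x3=(1.2867, 1.1926)
step 24: x0=(-0.2600, -0.8621) x1=(1.6292, -1.4759) x2=(-1.1116, 1.5580) x3=(1.2990, 1.1614)
step 25: x0=(-0.3009, -0.8485) x1=(1.6548, -1.4944) x2=(-1.1380, 1.5462) x3=(1.3114, 1.1298)
step 26: x0=(-0.3422, -0.8344) x1=(1.6805, -1.5129) x2=(-1.1646, 1.5340) x3=(1.3239, 1.0978)
step 27: x0=(-0.3838, -0.8197) x1=(1.7063, -1.5312) x2=(-1.1913, 1.5215) x3=(1.3365, 1.0655)
step 28: x0=(-0.4255, -0.8045) x1=(1.7323, -1.5495) x2=(-1.2181, 1.5085) x3=(1.3492, 1.0329)
step 29: x0=(-0.4675, -0.7887) x1=(1.7584, -1.5676) x2=(-1.2451, 1.4952) x3=(1.3619, 1.0000)
step 30: x0=(-0.5096, -0.7725) x1=(1.7846, -1.5855) x2=(-1.2722, 1.4814) x3=(1.3747, 0.9667)
step 31: x0=(-0.5519, -0.7557) x1=(1.8110, -1.6034) x2=(-1.2994, 1.4673) x3=(1.3876, 0.9331)
step 32: x0=(-0.5944, -0.7384) x1=(1.8374, -1.6211) x2=(-1.3266, 1.4527) x3=(1.4005, 0.8992)
step 33: x0=(-0.6370, -0.7206) x1=(1.8639, -1.6386) x2=(-1.3540, 1.4377) x3=(1.4135, 0.8649)
step 34: x0=(-0.6797, -0.7023) x1=(1.8904, -1.6560) x2=(-1.3813, 1.4222) x3=(1.4265, 0.8303)
step 35: x0=(-0.7225, -0.6835) x1=(1.9171, -1.6733) x2=(-1.4088, 1.4063) x3=(1.4395, 0.7955)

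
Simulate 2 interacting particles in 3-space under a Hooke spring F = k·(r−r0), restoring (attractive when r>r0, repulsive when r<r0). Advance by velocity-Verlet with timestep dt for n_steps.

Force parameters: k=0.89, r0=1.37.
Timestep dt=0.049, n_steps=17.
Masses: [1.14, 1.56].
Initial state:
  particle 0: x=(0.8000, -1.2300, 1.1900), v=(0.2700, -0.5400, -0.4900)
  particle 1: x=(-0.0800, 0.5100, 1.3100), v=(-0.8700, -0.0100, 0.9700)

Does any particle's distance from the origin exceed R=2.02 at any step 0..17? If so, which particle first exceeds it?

yes, particle 1

step 0: x0=(0.8000, -1.2300, 1.1900) x1=(-0.0800, 0.5100, 1.3100)
step 1: x0=(0.8130, -1.2560, 1.1660) x1=(-0.1224, 0.5092, 1.3575)
step 2: x0=(0.8254, -1.2809, 1.1422) x1=(-0.1645, 0.5075, 1.4049)
step 3: x0=(0.8372, -1.3047, 1.1185) x1=(-0.2061, 0.5051, 1.4522)
step 4: x0=(0.8483, -1.3273, 1.0950) x1=(-0.2472, 0.5018, 1.4994)
step 5: x0=(0.8587, -1.3486, 1.0718) x1=(-0.2877, 0.4976, 1.5463)
step 6: x0=(0.8682, -1.3686, 1.0489) x1=(-0.3276, 0.4924, 1.5930)
step 7: x0=(0.8769, -1.3873, 1.0265) x1=(-0.3669, 0.4861, 1.6394)
step 8: x0=(0.8845, -1.4044, 1.0045) x1=(-0.4055, 0.4789, 1.6854)
step 9: x0=(0.8912, -1.4201, 0.9831) x1=(-0.4433, 0.4705, 1.7311)
step 10: x0=(0.8968, -1.4342, 0.9623) x1=(-0.4803, 0.4610, 1.7763)
step 11: x0=(0.9012, -1.4468, 0.9421) x1=(-0.5165, 0.4503, 1.8210)
step 12: x0=(0.9043, -1.4577, 0.9227) x1=(-0.5518, 0.4385, 1.8651)
step 13: x0=(0.9063, -1.4669, 0.9042) x1=(-0.5862, 0.4254, 1.9087)
step 14: x0=(0.9068, -1.4745, 0.8865) x1=(-0.6195, 0.4111, 1.9516)
step 15: x0=(0.9060, -1.4803, 0.8698) x1=(-0.6519, 0.3956, 1.9938)
step 16: x0=(0.9038, -1.4845, 0.8541) x1=(-0.6833, 0.3787, 2.0352)
step 17: x0=(0.9001, -1.4869, 0.8396) x1=(-0.7135, 0.3607, 2.0758)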